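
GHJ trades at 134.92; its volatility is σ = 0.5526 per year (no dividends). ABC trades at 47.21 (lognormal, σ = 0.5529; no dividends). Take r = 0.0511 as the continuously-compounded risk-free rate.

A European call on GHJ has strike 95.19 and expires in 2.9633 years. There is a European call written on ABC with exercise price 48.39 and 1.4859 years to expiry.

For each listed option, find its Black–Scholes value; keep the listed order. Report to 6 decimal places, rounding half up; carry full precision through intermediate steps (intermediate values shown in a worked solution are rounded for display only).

price(GHJ call K=95.19) = 71.016950
price(ABC call K=48.39) = 13.359150

[GHJ call K=95.19]
σ√T = 0.5526·√2.9633 = 0.951259
d₁ = (ln(S/K) + (r+σ²/2)T) / (σ√T) = (ln(134.92/95.19) + (0.0511+0.5526²/2)·2.9633) / 0.951259 = (0.348807 + 0.603871) / 0.951259 = 1.001492
d₂ = d₁ − σ√T = 1.001492 − 0.951259 = 0.050234
e^{−rT} = 0.859483
N(d₁) = 0.841706,  N(d₂) = 0.520032
price = S·N(d₁) − K·e^{−rT}·N(d₂) = 113.562917 − 42.545966 = 71.016950
[ABC call K=48.39]
σ√T = 0.5529·√1.4859 = 0.673971
d₁ = (ln(S/K) + (r+σ²/2)T) / (σ√T) = (ln(47.21/48.39) + (0.0511+0.5529²/2)·1.4859) / 0.673971 = (-0.024687 + 0.303048) / 0.673971 = 0.413016
d₂ = d₁ − σ√T = 0.413016 − 0.673971 = -0.260956
e^{−rT} = 0.926882
N(d₁) = 0.660202,  N(d₂) = 0.397063
price = S·N(d₁) − K·e^{−rT}·N(d₂) = 31.168156 − 17.809006 = 13.359150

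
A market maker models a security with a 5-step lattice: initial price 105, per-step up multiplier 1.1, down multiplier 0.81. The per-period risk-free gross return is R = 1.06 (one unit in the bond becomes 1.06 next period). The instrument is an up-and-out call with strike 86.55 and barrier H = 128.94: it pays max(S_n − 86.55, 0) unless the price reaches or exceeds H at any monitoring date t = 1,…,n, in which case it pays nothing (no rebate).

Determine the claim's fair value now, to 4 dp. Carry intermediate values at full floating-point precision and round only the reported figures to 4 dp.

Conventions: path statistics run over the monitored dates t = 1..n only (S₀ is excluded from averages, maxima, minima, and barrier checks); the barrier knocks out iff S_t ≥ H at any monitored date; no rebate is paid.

price = 6.9062

Set p* = 0.8621 (from d < R < u); the path-dependent value is the discounted p*-expectation over all price paths.
Enumerate all 2^5 = 32 price paths (U = up ×1.1, D = down ×0.81); each path with k up-moves has probability p*^k·(1−p*)^(5−k).
DDDDD: M=85.0500, payoff=0.0000, prob=0.000050
UDDDD: M=115.5000, payoff=0.0000, prob=0.000312
DUDDD: M=93.5550, payoff=0.0000, prob=0.000312
UUDDD: M=127.0500, payoff=0.0000, prob=0.001950
DDUDD: M=85.0500, payoff=0.0000, prob=0.000312
UDUDD: M=115.5000, payoff=0.0000, prob=0.001950
DUUDD: M=102.9105, payoff=0.0000, prob=0.001950
UUUDD: M=139.7550, payoff=0.0000, prob=0.012188
DDDUD: M=85.0500, payoff=0.0000, prob=0.000312
UDDUD: M=115.5000, payoff=0.0000, prob=0.001950
DUDUD: M=93.5550, payoff=0.0000, prob=0.001950
UUDUD: M=127.0500, payoff=5.1433, prob=0.012188
DDUUD: M=85.0500, payoff=0.0000, prob=0.001950
UDUUD: M=115.5000, payoff=5.1433, prob=0.012188
DUUUD: M=113.2015, payoff=5.1433, prob=0.012188
UUUUD: M=153.7305, payoff=0.0000, prob=0.076178
DDDDU: M=85.0500, payoff=0.0000, prob=0.000312
UDDDU: M=115.5000, payoff=0.0000, prob=0.001950
DUDDU: M=93.5550, payoff=0.0000, prob=0.001950
UUDDU: M=127.0500, payoff=5.1433, prob=0.012188
DDUDU: M=85.0500, payoff=0.0000, prob=0.001950
UDUDU: M=115.5000, payoff=5.1433, prob=0.012188
DUUDU: M=102.9105, payoff=5.1433, prob=0.012188
UUUDU: M=139.7550, payoff=0.0000, prob=0.076178
DDDUU: M=85.0500, payoff=0.0000, prob=0.001950
UDDUU: M=115.5000, payoff=5.1433, prob=0.012188
DUDUU: M=93.5550, payoff=5.1433, prob=0.012188
UUDUU: M=127.0500, payoff=37.9717, prob=0.076178
DDUUU: M=91.6933, payoff=5.1433, prob=0.012188
UDUUU: M=124.5217, payoff=37.9717, prob=0.076178
DUUUU: M=124.5217, payoff=37.9717, prob=0.076178
UUUUU: M=169.1036, payoff=0.0000, prob=0.476113
Price = Σ prob·payoff / R^5 = 9.242032 / 1.338226 = 6.9062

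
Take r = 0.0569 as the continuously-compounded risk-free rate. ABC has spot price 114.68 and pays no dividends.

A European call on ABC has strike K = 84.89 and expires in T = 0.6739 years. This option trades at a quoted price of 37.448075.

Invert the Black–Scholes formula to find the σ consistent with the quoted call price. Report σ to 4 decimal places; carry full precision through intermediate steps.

sigma = 0.4983

At σ = 0.4983 the Black–Scholes value reproduces the quote:
σ√T = 0.4983·√0.6739 = 0.409062
d₁ = (ln(S/K) + (r+σ²/2)T) / (σ√T) = (ln(114.68/84.89) + (0.0569+0.4983²/2)·0.6739) / 0.409062 = (0.300789 + 0.122011) / 0.409062 = 1.033585
d₂ = d₁ − σ√T = 1.033585 − 0.409062 = 0.624524
e^{−rT} = 0.962381
N(d₁) = 0.849335,  N(d₂) = 0.733858
V = S·N(d₁) − K·e^{−rT}·N(d₂) = 97.401730 − 59.953655 = 37.448075 (the observed quote) — the price is monotone increasing in volatility, hence this σ is the only solution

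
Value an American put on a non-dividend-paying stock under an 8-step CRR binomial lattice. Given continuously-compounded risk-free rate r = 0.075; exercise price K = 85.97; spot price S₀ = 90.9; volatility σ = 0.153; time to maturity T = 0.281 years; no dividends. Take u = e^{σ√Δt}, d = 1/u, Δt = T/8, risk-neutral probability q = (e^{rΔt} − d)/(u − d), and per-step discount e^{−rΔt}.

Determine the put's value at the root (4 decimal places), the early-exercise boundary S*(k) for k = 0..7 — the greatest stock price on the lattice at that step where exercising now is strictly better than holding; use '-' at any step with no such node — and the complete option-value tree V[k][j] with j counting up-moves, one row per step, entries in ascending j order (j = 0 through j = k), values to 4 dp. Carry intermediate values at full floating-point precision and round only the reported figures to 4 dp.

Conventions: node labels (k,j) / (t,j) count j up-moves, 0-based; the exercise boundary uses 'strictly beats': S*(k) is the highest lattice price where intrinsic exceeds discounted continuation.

price = 0.6662
boundary = - - - - 81.0496 78.7585 81.0496 83.4073
tree:
0.6662
1.1501 0.2552
1.9343 0.4845 0.0603
3.1493 0.9039 0.1278 0.0028
4.9204 1.6488 0.2708 0.0061 0.0000
7.2115 2.9148 0.5732 0.0133 0.0000 0.0000
9.4378 4.9204 1.2125 0.0289 0.0000 0.0000 0.0000
11.6012 7.2115 2.5627 0.0627 0.0000 0.0000 0.0000 0.0000
13.7034 9.4378 4.9204 0.1364 0.0000 0.0000 0.0000 0.0000 0.0000

params: Δt=0.03513 u=1.02909 d=0.97173 q=0.53882 e^(-rΔt)=0.99737
t_8 payoffs: 13.7034 9.4378 4.9204 0.1364 0.0000 0.0000 0.0000 0.0000 0.0000
t_7: node(7,0) S=74.3688 payoff=11.6012 vs cont=11.3750 → 11.6012 [stop]  node(7,1) S=78.7585 payoff=7.2115 vs cont=6.9853 → 7.2115 [stop]  node(7,2) S=83.4073 payoff=2.5627 vs cont=2.3365 → 2.5627 [stop]  node(7,3) S=88.3305 payoff=0.0000 vs cont=0.0627 → 0.0627 [wait]  node(7,4) S=93.5443 payoff=0.0000 vs cont=0.0000 → 0.0000 [wait]  node(7,5) S=99.0658 payoff=0.0000 vs cont=0.0000 → 0.0000 [wait]  node(7,6) S=104.9132 payoff=0.0000 vs cont=0.0000 → 0.0000 [wait]  node(7,7) S=111.1058 payoff=0.0000 vs cont=0.0000 → 0.0000 [wait]  ⇒ S*(7)=83.4073
t_6: node(6,0) S=76.5322 payoff=9.4378 vs cont=9.2116 → 9.4378 [stop]  node(6,1) S=81.0496 payoff=4.9204 vs cont=4.6942 → 4.9204 [stop]  node(6,2) S=85.8336 payoff=0.1364 vs cont=1.2125 → 1.2125 [wait]  node(6,3) S=90.9000 payoff=0.0000 vs cont=0.0289 → 0.0289 [wait]  node(6,4) S=96.2655 payoff=0.0000 vs cont=0.0000 → 0.0000 [wait]  node(6,5) S=101.9476 payoff=0.0000 vs cont=0.0000 → 0.0000 [wait]  node(6,6) S=107.9651 payoff=0.0000 vs cont=0.0000 → 0.0000 [wait]  ⇒ S*(6)=81.0496
t_5: node(5,0) S=78.7585 payoff=7.2115 vs cont=6.9853 → 7.2115 [stop]  node(5,1) S=83.4073 payoff=2.5627 vs cont=2.9148 → 2.9148 [wait]  node(5,2) S=88.3305 payoff=0.0000 vs cont=0.5732 → 0.5732 [wait]  node(5,3) S=93.5443 payoff=0.0000 vs cont=0.0133 → 0.0133 [wait]  node(5,4) S=99.0658 payoff=0.0000 vs cont=0.0000 → 0.0000 [wait]  node(5,5) S=104.9132 payoff=0.0000 vs cont=0.0000 → 0.0000 [wait]  ⇒ S*(5)=78.7585
t_4: node(4,0) S=81.0496 payoff=4.9204 vs cont=4.8835 → 4.9204 [stop]  node(4,1) S=85.8336 payoff=0.1364 vs cont=1.6488 → 1.6488 [wait]  node(4,2) S=90.9000 payoff=0.0000 vs cont=0.2708 → 0.2708 [wait]  node(4,3) S=96.2655 payoff=0.0000 vs cont=0.0061 → 0.0061 [wait]  node(4,4) S=101.9476 payoff=0.0000 vs cont=0.0000 → 0.0000 [wait]  ⇒ S*(4)=81.0496
t_3: node(3,0) S=83.4073 payoff=2.5627 vs cont=3.1493 → 3.1493 [wait]  node(3,1) S=88.3305 payoff=0.0000 vs cont=0.9039 → 0.9039 [wait]  node(3,2) S=93.5443 payoff=0.0000 vs cont=0.1278 → 0.1278 [wait]  node(3,3) S=99.0658 payoff=0.0000 vs cont=0.0028 → 0.0028 [wait]  ⇒ S*(3)=-
t_2: node(2,0) S=85.8336 payoff=0.1364 vs cont=1.9343 → 1.9343 [wait]  node(2,1) S=90.9000 payoff=0.0000 vs cont=0.4845 → 0.4845 [wait]  node(2,2) S=96.2655 payoff=0.0000 vs cont=0.0603 → 0.0603 [wait]  ⇒ S*(2)=-
t_1: node(1,0) S=88.3305 payoff=0.0000 vs cont=1.1501 → 1.1501 [wait]  node(1,1) S=93.5443 payoff=0.0000 vs cont=0.2552 → 0.2552 [wait]  ⇒ S*(1)=-
t_0: node(0,0) S=90.9000 payoff=0.0000 vs cont=0.6662 → 0.6662 [wait]  ⇒ S*(0)=-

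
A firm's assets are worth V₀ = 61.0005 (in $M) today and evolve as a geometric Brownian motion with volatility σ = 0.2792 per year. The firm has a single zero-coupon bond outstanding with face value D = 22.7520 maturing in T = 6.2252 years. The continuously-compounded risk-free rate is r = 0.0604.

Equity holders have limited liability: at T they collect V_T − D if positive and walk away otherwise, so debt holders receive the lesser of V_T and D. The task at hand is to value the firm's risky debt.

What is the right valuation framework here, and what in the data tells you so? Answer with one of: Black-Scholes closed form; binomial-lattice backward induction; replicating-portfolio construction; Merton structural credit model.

Key observation: the data describe a firm's assets (V₀ = 61.0005, GBM) and a single zero-coupon debt of face 22.7520, so credit quantities follow from equity-as-call in the structural model.

framework: Merton structural credit model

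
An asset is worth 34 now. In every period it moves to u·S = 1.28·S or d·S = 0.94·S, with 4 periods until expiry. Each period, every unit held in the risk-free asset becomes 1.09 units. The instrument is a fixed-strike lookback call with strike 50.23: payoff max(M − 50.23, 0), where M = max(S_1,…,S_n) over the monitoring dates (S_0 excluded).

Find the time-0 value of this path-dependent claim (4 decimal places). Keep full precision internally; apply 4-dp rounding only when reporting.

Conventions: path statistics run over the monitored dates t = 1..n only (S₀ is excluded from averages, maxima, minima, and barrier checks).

price = 3.9500

Risk-neutral up-probability p* = (R−d)/(u−d) = (1.09−0.94)/(1.28−0.94) = 0.4412; the claim prices as the p*-weighted sum of path payoffs discounted by R^4.
Enumerate all 2^4 = 16 price paths (U = up ×1.28, D = down ×0.94); each path with k up-moves has probability p*^k·(1−p*)^(4−k).
DDDD: M=31.9600, payoff=0.0000, prob=0.097521
UDDD: M=43.5200, payoff=0.0000, prob=0.076990
DUDD: M=40.9088, payoff=0.0000, prob=0.076990
UUDD: M=55.7056, payoff=5.4756, prob=0.060782
DDUD: M=38.4543, payoff=0.0000, prob=0.076990
UDUD: M=52.3633, payoff=2.1333, prob=0.060782
DUUD: M=52.3633, payoff=2.1333, prob=0.060782
UUUD: M=71.3032, payoff=21.0732, prob=0.047986
DDDU: M=36.1470, payoff=0.0000, prob=0.076990
UDDU: M=49.2215, payoff=0.0000, prob=0.060782
DUDU: M=49.2215, payoff=0.0000, prob=0.060782
UUDU: M=67.0250, payoff=16.7950, prob=0.047986
DDUU: M=49.2215, payoff=0.0000, prob=0.060782
UDUU: M=67.0250, payoff=16.7950, prob=0.047986
DUUU: M=67.0250, payoff=16.7950, prob=0.047986
UUUU: M=91.2681, payoff=41.0381, prob=0.037883
Price = Σ prob·payoff / R^4 = 5.575773 / 1.411582 = 3.9500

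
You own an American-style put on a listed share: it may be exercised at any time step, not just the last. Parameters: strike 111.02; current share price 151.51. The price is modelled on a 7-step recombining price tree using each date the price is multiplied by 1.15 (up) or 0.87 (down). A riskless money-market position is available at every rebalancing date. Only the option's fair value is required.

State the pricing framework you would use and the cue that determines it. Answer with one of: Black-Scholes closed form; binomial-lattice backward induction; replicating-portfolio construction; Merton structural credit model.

Key observation: an American put (K = 111.02, S₀ = 151.51) on a 7-date tree has no closed form — the optimal stopping decision is embedded and must be resolved recursively from expiry.

framework: binomial-lattice backward induction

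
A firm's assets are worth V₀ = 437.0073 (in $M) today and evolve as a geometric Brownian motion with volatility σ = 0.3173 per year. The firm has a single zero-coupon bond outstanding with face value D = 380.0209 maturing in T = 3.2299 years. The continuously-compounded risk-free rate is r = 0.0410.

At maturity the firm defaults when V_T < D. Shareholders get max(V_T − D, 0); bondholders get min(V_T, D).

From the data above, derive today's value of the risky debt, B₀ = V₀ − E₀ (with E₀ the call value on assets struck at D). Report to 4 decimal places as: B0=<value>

B0=289.2186

Work the structural quantities from V₀ = 437.0073 against face 380.0209:
d₁ = [ln(V₀/D) + (r + σ²/2)T] / (σ√T)
   = [ln(437.0073/380.0209) + (0.0410 + 0.5·0.3173²)·3.2299] / (0.3173·√3.2299)
   = [0.139724 + 0.295018] / 0.570249 = 0.762371
d₂ = d₁ − σ√T = 0.762371 − 0.570249 = 0.192122
N(d₁) = 0.777081,  N(d₂) = 0.576177,  e^(−rT) = 0.875968
E₀ = V₀·N(d₁) − D·e^(−rT)·N(d₂)
   = 437.0073·0.777081 − 380.0209·0.875968·0.576177 = 147.788750
B₀ = V₀ − E₀ = 437.0073 − 147.788750 = 289.218550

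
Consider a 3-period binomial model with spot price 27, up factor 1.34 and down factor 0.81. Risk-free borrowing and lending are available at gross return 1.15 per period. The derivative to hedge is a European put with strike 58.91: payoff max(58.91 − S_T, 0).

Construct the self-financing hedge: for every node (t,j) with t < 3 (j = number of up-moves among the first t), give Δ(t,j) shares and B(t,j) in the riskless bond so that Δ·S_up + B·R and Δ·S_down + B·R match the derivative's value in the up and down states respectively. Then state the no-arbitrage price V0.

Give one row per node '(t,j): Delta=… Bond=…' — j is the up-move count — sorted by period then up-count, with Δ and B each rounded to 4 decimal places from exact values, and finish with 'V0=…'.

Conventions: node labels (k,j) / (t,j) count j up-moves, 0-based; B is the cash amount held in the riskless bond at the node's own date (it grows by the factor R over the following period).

(0,0): Delta=-0.8683 Bond=36.2304
(1,0): Delta=-1.0000 Bond=44.5444
(1,1): Delta=-0.8239 Bond=40.0558
(2,0): Delta=-1.0000 Bond=51.2261
(2,1): Delta=-1.0000 Bond=51.2261
(2,2): Delta=-0.7644 Bond=43.1795
V0=12.7853

The replicating-portfolio and risk-neutral prices coincide; use p* = (1.15−0.81)/(1.34−0.81) = 0.6415 for the latter.
Terminal payoffs: V(3,0)=44.5611, V(3,1)=35.1723, V(3,2)=19.6402, V(3,3)=0.0000
(2,0): S=17.7147. Δ = (V_up−V_dn)/(S_up−S_dn) = (35.1723−44.5611)/(23.7377−14.3489) = -1.0000. V = [p*·35.1723 + (1−p*)·44.5611]/1.15 = 33.5114. B = V − Δ·S = 51.2261.
(2,1): S=29.3058. Δ = (V_up−V_dn)/(S_up−S_dn) = (19.6402−35.1723)/(39.2698−23.7377) = -1.0000. V = [p*·19.6402 + (1−p*)·35.1723]/1.15 = 21.9203. B = V − Δ·S = 51.2261.
(2,2): S=48.4812. Δ = (V_up−V_dn)/(S_up−S_dn) = (0.0000−19.6402)/(64.9648−39.2698) = -0.7644. V = [p*·0.0000 + (1−p*)·19.6402]/1.15 = 6.1225. B = V − Δ·S = 43.1795.
(1,0): S=21.8700. Δ = (V_up−V_dn)/(S_up−S_dn) = (21.9203−33.5114)/(29.3058−17.7147) = -1.0000. V = [p*·21.9203 + (1−p*)·33.5114]/1.15 = 22.6744. B = V − Δ·S = 44.5444.
(1,1): S=36.1800. Δ = (V_up−V_dn)/(S_up−S_dn) = (6.1225−21.9203)/(48.4812−29.3058) = -0.8239. V = [p*·6.1225 + (1−p*)·21.9203]/1.15 = 10.2486. B = V − Δ·S = 40.0558.
(0,0): S=27.0000. Δ = (V_up−V_dn)/(S_up−S_dn) = (10.2486−22.6744)/(36.1800−21.8700) = -0.8683. V = [p*·10.2486 + (1−p*)·22.6744]/1.15 = 12.7853. B = V − Δ·S = 36.2304.
Check: Δ(0,0)·S0 + B(0,0) = 12.7853 = V0.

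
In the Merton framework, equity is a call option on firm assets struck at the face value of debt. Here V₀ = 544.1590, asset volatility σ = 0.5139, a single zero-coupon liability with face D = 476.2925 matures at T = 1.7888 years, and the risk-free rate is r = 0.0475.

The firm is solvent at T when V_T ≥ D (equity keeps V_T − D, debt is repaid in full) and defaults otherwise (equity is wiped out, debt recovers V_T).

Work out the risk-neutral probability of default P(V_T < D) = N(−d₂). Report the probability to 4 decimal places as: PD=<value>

With assets at 544.1590 and a single debt payment of 476.2925 at 1.7888 years:
d₁ = [ln(V₀/D) + (r + σ²/2)T] / (σ√T)
   = [ln(544.1590/476.2925) + (0.0475 + 0.5·0.5139²)·1.7888] / (0.5139·√1.7888)
   = [0.133209 + 0.321173] / 0.687321 = 0.661092
d₂ = d₁ − σ√T = 0.661092 − 0.687321 = -0.026229
risk-neutral PD = N(−d₂) = N(0.026229) = 0.510463

PD=0.5105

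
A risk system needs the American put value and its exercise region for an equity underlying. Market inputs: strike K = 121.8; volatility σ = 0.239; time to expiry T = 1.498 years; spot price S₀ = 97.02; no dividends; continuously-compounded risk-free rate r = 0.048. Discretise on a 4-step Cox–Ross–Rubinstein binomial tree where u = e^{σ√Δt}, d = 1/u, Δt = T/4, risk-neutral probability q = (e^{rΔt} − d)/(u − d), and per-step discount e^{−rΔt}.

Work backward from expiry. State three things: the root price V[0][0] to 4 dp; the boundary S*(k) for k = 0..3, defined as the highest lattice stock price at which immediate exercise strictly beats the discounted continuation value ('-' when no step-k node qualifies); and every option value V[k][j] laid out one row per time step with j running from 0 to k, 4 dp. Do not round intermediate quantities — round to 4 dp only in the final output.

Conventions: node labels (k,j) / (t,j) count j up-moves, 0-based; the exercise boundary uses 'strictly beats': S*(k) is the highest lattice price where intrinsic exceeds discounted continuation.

price = 25.1038
boundary = - 83.8188 97.0200 83.8188
tree:
25.1038
37.9812 14.3331
49.3861 24.7800 5.3870
59.2392 37.9812 11.5538 0.0000
67.7516 49.3861 24.7800 0.0000 0.0000

Δt=0.37450  u=1.15750  d=0.86393  q=0.52529  discount=0.98218
step 4 (expiry): payoffs max(K−S,0) = 67.7516 49.3861 24.7800 0.0000 0.0000
step 3: (k=3,j=0): S=62.5608, K−S=59.2392, hold=57.0693 ⇒ V=59.2392 exercise | (k=3,j=1): S=83.8188, K−S=37.9812, hold=35.8113 ⇒ V=37.9812 exercise | (k=3,j=2): S=112.3003, K−S=9.4997, hold=11.5538 ⇒ V=11.5538 continue | (k=3,j=3): S=150.4597, K−S=0.0000, hold=0.0000 ⇒ V=0.0000 continue  boundary S*=83.8188
step 2: (k=2,j=0): S=72.4139, K−S=49.3861, hold=47.2162 ⇒ V=49.3861 exercise | (k=2,j=1): S=97.0200, K−S=24.7800, hold=23.6699 ⇒ V=24.7800 exercise | (k=2,j=2): S=129.9872, K−S=0.0000, hold=5.3870 ⇒ V=5.3870 continue  boundary S*=97.0200
step 1: (k=1,j=0): S=83.8188, K−S=37.9812, hold=35.8113 ⇒ V=37.9812 exercise | (k=1,j=1): S=112.3003, K−S=9.4997, hold=14.3331 ⇒ V=14.3331 continue  boundary S*=83.8188
step 0: (k=0,j=0): S=97.0200, K−S=24.7800, hold=25.1038 ⇒ V=25.1038 continue  boundary S*=-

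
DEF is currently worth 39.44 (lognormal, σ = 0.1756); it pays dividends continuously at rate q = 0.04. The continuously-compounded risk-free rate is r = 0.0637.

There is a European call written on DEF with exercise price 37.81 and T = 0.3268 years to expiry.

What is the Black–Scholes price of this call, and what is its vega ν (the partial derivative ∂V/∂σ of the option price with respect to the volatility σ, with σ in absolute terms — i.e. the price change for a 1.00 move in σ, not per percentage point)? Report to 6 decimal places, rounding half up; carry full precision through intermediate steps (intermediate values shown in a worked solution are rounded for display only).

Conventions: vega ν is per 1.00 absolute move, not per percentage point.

price = 2.652958
ν = 7.640963

σ√T = 0.1756·√0.3268 = 0.100384
d₁ = (ln(S/K) + (r−q+σ²/2)T) / (σ√T) = (ln(39.44/37.81) + (0.0637−0.04+0.1756²/2)·0.3268) / 0.100384 = (0.042207 + 0.012784) / 0.100384 = 0.547801
d₂ = d₁ − σ√T = 0.547801 − 0.100384 = 0.447417
e^{−rT} = 0.979398
e^{−qT} = 0.987013
N(d₁) = 0.708086,  N(d₂) = 0.672713
Call price V = S·e^{−qT}·N(d₁) − K·e^{−rT}·N(d₂) = 27.564214 − 24.911256 = 2.652958
φ(d₁) = (1/√(2π))·e^{−d₁²/2} = 0.343358
ν = S·e^{−qT}·φ(d₁)·√T = 7.640963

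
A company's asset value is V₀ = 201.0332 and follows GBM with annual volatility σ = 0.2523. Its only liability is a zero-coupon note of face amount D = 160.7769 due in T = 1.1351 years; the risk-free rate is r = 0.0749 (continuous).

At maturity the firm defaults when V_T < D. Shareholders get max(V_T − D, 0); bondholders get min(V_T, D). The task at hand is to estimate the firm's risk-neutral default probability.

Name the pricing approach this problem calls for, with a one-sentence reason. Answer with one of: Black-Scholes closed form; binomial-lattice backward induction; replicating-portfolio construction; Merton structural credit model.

framework: Merton structural credit model

Key observation: the question is about default risk generated by asset-value dynamics against a debt face of 160.7769 — the structural framework prices exactly that.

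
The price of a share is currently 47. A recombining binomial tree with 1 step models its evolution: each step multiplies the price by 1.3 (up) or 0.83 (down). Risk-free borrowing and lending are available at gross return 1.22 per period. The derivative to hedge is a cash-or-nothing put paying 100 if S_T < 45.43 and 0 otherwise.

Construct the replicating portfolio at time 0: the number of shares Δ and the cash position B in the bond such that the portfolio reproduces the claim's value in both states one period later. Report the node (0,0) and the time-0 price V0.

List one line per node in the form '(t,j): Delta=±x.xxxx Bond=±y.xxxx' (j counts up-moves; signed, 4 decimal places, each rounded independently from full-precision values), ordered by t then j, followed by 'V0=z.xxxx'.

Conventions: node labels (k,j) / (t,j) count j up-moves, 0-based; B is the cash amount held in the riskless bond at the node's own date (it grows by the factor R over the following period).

Risk-neutral probability p* = (R−d)/(u−d) = (1.22−0.83)/(1.3−0.83) = 0.8298.
Expiry values: V(1,0)=100.0000, V(1,1)=0.0000
Node (0,0) S=47.0000: V=(p*·0.0000+(1−p*)·100.0000)/1.22=13.9519; Δ=(0.0000−100.0000)/(61.1000−39.0100)=-4.5269; B=V−Δ·S=226.7178
Check: Δ(0,0)·S0 + B(0,0) = 13.9519 = V0.

(0,0): Delta=-4.5269 Bond=226.7178
V0=13.9519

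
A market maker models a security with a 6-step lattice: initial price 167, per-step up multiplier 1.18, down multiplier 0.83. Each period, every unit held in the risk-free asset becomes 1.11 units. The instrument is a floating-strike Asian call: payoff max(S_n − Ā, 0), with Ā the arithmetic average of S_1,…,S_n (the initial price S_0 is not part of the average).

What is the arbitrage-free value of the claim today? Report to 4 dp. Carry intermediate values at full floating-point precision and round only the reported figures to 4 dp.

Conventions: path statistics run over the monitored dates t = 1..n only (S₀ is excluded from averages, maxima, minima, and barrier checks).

Set p* = 0.8000 (from d < R < u); the path-dependent value is the discounted p*-expectation over all price paths.
Enumerate all 2^6 = 64 price paths (U = up ×1.18, D = down ×0.83); each path with k up-moves has probability p*^k·(1−p*)^(6−k).
DDDDDD: Ā=91.4635, payoff=0.0000, prob=0.000064
UDDDDD: Ā=130.0325, payoff=0.0000, prob=0.000256
DUDDDD: Ā=120.2908, payoff=0.0000, prob=0.000256
UUDDDD: Ā=171.0159, payoff=0.0000, prob=0.001024
DDUDDD: Ā=112.2052, payoff=0.0000, prob=0.000256
UDUDDD: Ā=159.5207, payoff=0.0000, prob=0.001024
DUUDDD: Ā=149.7790, payoff=0.0000, prob=0.001024
UUUDDD: Ā=212.9389, payoff=0.0000, prob=0.004096
DDDUDD: Ā=105.4942, payoff=0.0000, prob=0.000256
UDDUDD: Ā=149.9797, payoff=0.0000, prob=0.001024
DUDUDD: Ā=140.2380, payoff=0.0000, prob=0.001024
UUDUDD: Ā=199.3746, payoff=0.0000, prob=0.004096
DDUUDD: Ā=132.1525, payoff=0.0000, prob=0.001024
UDUUDD: Ā=187.8794, payoff=0.0000, prob=0.004096
DUUUDD: Ā=178.1377, payoff=0.0000, prob=0.004096
UUUUDD: Ā=253.2560, payoff=0.0000, prob=0.016384
DDDDUD: Ā=99.9240, payoff=0.0000, prob=0.000256
UDDDUD: Ā=142.0607, payoff=0.0000, prob=0.001024
DUDDUD: Ā=132.3190, payoff=0.0000, prob=0.001024
UUDDUD: Ā=188.1162, payoff=0.0000, prob=0.004096
DDUDUD: Ā=124.2334, payoff=0.0000, prob=0.001024
UDUDUD: Ā=176.6210, payoff=0.0000, prob=0.004096
DUUDUD: Ā=166.8794, payoff=0.0000, prob=0.004096
UUUDUD: Ā=237.2502, payoff=0.0000, prob=0.016384
DDDUUD: Ā=117.5224, payoff=0.0000, prob=0.001024
UDDUUD: Ā=167.0800, payoff=0.0000, prob=0.004096
DUDUUD: Ā=157.3384, payoff=0.0000, prob=0.004096
UUDUUD: Ā=223.6859, payoff=0.0000, prob=0.016384
DDUUUD: Ā=149.2528, payoff=7.6378, prob=0.004096
UDUUUD: Ā=212.1907, payoff=10.8585, prob=0.016384
DUUUUD: Ā=202.4490, payoff=20.6002, prob=0.016384
UUUUUD: Ā=287.8191, payoff=29.2870, prob=0.065536
DDDDDU: Ā=95.3008, payoff=0.0000, prob=0.000256
UDDDDU: Ā=135.4879, payoff=0.0000, prob=0.001024
DUDDDU: Ā=125.7462, payoff=0.0000, prob=0.001024
UUDDDU: Ā=178.7717, payoff=0.0000, prob=0.004096
DDUDDU: Ā=117.6606, payoff=0.0000, prob=0.001024
UDUDDU: Ā=167.2766, payoff=0.0000, prob=0.004096
DUUDDU: Ā=157.5349, payoff=0.0000, prob=0.004096
UUUDDU: Ā=223.9653, payoff=0.0000, prob=0.016384
DDDUDU: Ā=110.9496, payoff=0.0000, prob=0.001024
UDDUDU: Ā=157.7356, payoff=0.0000, prob=0.004096
DUDUDU: Ā=147.9939, payoff=8.8966, prob=0.004096
UUDUDU: Ā=210.4010, payoff=12.6482, prob=0.016384
DDUUDU: Ā=139.9083, payoff=16.9822, prob=0.004096
UDUUDU: Ā=198.9058, payoff=24.1434, prob=0.016384
DUUUDU: Ā=189.1642, payoff=33.8850, prob=0.016384
UUUUDU: Ā=268.9322, payoff=48.1739, prob=0.065536
DDDDUU: Ā=105.3795, payoff=4.9758, prob=0.001024
UDDDUU: Ā=149.8166, payoff=7.0740, prob=0.004096
DUDDUU: Ā=140.0749, payoff=16.8156, prob=0.004096
UUDDUU: Ā=199.1426, payoff=23.9066, prob=0.016384
DDUDUU: Ā=131.9893, payoff=24.9012, prob=0.004096
UDUDUU: Ā=187.6475, payoff=35.4017, prob=0.016384
DUUDUU: Ā=177.9058, payoff=45.1434, prob=0.016384
UUUDUU: Ā=252.9263, payoff=64.1798, prob=0.065536
DDDUUU: Ā=125.2783, payoff=31.6123, prob=0.004096
UDDUUU: Ā=178.1065, payoff=44.9427, prob=0.016384
DUDUUU: Ā=168.3648, payoff=54.6844, prob=0.016384
UUDUUU: Ā=239.3620, payoff=77.7441, prob=0.065536
DDUUUU: Ā=160.2792, payoff=62.7700, prob=0.016384
UDUUUU: Ā=227.8669, payoff=89.2392, prob=0.065536
DUUUUU: Ā=218.1252, payoff=98.9809, prob=0.065536
UUUUUU: Ā=310.1057, payoff=140.7199, prob=0.262144
Price = Σ prob·payoff / R^6 = 70.118810 / 1.870415 = 37.4884

price = 37.4884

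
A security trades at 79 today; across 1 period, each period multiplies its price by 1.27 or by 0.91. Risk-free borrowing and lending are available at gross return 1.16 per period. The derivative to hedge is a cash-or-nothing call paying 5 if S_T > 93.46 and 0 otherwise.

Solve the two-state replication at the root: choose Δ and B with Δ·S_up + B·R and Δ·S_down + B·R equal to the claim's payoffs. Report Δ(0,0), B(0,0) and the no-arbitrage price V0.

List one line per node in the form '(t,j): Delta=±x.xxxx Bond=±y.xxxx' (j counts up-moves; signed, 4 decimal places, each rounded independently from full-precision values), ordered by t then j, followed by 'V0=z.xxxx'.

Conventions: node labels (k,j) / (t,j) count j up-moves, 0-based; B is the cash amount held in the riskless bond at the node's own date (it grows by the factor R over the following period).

Risk-neutral probability p* = (R−d)/(u−d) = (1.16−0.91)/(1.27−0.91) = 0.6944.
Expiry values: V(1,0)=0.0000, V(1,1)=5.0000
Node (0,0) S=79.0000: V=(p*·5.0000+(1−p*)·0.0000)/1.16=2.9933; Δ=(5.0000−0.0000)/(100.3300−71.8900)=0.1758; B=V−Δ·S=-10.8956
As a check, the time-0 holding Δ(0,0)·S0 + B(0,0) comes to 2.9933 — exactly V0.

(0,0): Delta=0.1758 Bond=-10.8956
V0=2.9933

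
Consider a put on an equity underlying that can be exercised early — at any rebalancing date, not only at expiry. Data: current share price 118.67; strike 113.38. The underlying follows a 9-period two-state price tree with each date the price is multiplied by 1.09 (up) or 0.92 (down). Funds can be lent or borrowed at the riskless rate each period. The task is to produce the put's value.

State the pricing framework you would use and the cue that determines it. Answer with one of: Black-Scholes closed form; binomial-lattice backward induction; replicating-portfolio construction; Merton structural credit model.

framework: binomial-lattice backward induction

Key observation: early exercise of the strike-113.38 put must be checked at each of the 9 dates (spot 118.67), which forces a node-by-node comparison of intrinsic and continuation value backward from expiry.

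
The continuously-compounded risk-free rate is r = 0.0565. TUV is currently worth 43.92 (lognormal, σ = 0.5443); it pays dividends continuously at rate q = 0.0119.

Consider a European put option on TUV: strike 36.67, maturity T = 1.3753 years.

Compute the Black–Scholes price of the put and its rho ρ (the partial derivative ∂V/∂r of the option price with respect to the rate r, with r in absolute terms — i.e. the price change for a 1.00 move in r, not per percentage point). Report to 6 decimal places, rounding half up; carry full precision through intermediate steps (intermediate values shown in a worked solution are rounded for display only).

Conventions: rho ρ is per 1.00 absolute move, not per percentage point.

price = 5.675350
ρ = -22.222660

σ√T = 0.5443·√1.3753 = 0.638318
d₁ = (ln(S/K) + (r−q+σ²/2)T) / (σ√T) = (ln(43.92/36.67) + (0.0565−0.0119+0.5443²/2)·1.3753) / 0.638318 = (0.180411 + 0.265063) / 0.638318 = 0.697887
d₂ = d₁ − σ√T = 0.697887 − 0.638318 = 0.059570
e^{−rT} = 0.925238
e^{−qT} = 0.983767
N(−d₁) = 0.242624,  N(−d₂) = 0.476249
Put price V = K·e^{−rT}·N(−d₂) − S·e^{−qT}·N(−d₁) = 16.158409 − 10.483059 = 5.675350
ρ = −K·T·e^{−rT}·N(−d₂) = -22.222660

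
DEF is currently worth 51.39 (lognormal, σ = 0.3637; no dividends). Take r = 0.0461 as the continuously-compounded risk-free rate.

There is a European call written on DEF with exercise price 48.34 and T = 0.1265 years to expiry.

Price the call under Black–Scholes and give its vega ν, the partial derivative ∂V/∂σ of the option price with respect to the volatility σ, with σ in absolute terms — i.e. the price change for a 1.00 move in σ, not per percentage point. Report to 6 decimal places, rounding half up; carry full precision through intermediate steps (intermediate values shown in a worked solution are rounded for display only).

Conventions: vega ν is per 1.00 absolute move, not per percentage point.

price = 4.565826
ν = 6.153065

σ√T = 0.3637·√0.1265 = 0.129357
d₁ = (ln(S/K) + (r+σ²/2)T) / (σ√T) = (ln(51.39/48.34) + (0.0461+0.3637²/2)·0.1265) / 0.129357 = (0.061184 + 0.014198) / 0.129357 = 0.582749
d₂ = d₁ − σ√T = 0.582749 − 0.129357 = 0.453393
e^{−rT} = 0.994185
N(d₁) = 0.719969,  N(d₂) = 0.674867
Call price V = S·N(d₁) − K·e^{−rT}·N(d₂) = 36.999202 − 32.433375 = 4.565826
φ(d₁) = (1/√(2π))·e^{−d₁²/2} = 0.336641
ν = S·φ(d₁)·√T = 6.153065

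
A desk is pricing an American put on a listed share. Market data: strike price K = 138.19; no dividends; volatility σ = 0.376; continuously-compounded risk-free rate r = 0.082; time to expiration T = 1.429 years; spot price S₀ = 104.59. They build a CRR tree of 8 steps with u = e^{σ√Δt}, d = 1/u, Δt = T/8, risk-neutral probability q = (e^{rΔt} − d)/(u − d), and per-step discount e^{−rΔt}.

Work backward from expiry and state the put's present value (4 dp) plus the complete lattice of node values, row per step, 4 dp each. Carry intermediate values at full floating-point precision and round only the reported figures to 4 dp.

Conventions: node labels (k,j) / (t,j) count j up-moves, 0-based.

Δt=0.17863  u=1.17224  d=0.85307  q=0.50659  discount=0.98546
step 8 (expiry): payoffs max(K−S,0) = 108.8561 97.8812 82.8001 62.0768 33.6000 0.0000 0.0000 0.0000 0.0000
k=7: (k=7,j=0): S=34.3863, K−S=103.8037, hold=101.7944 ⇒ V=103.8037 exercise | (k=7,j=1): S=47.2515, K−S=90.9385, hold=88.9292 ⇒ V=90.9385 exercise | (k=7,j=2): S=64.9300, K−S=73.2600, hold=71.2507 ⇒ V=73.2600 exercise | (k=7,j=3): S=89.2227, K−S=48.9673, hold=46.9580 ⇒ V=48.9673 exercise | (k=7,j=4): S=122.6041, K−S=15.5859, hold=16.3377 ⇒ V=16.3377 continue | (k=7,j=5): S=168.4748, K−S=0.0000, hold=0.0000 ⇒ V=0.0000 continue | (k=7,j=6): S=231.5075, K−S=0.0000, hold=0.0000 ⇒ V=0.0000 continue | (k=7,j=7): S=318.1229, K−S=0.0000, hold=0.0000 ⇒ V=0.0000 continue
k=6: (k=6,j=0): S=40.3088, K−S=97.8812, hold=95.8718 ⇒ V=97.8812 exercise | (k=6,j=1): S=55.3899, K−S=82.8001, hold=80.7908 ⇒ V=82.8001 exercise | (k=6,j=2): S=76.1132, K−S=62.0768, hold=60.0674 ⇒ V=62.0768 exercise | (k=6,j=3): S=104.5900, K−S=33.6000, hold=31.9660 ⇒ V=33.6000 exercise | (k=6,j=4): S=143.7210, K−S=0.0000, hold=7.9440 ⇒ V=7.9440 continue | (k=6,j=5): S=197.4922, K−S=0.0000, hold=0.0000 ⇒ V=0.0000 continue | (k=6,j=6): S=271.3813, K−S=0.0000, hold=0.0000 ⇒ V=0.0000 continue
k=5: (k=5,j=0): S=47.2515, K−S=90.9385, hold=88.9292 ⇒ V=90.9385 exercise | (k=5,j=1): S=64.9300, K−S=73.2600, hold=71.2507 ⇒ V=73.2600 exercise | (k=5,j=2): S=89.2227, K−S=48.9673, hold=46.9580 ⇒ V=48.9673 exercise | (k=5,j=3): S=122.6041, K−S=15.5859, hold=20.3035 ⇒ V=20.3035 continue | (k=5,j=4): S=168.4748, K−S=0.0000, hold=3.8627 ⇒ V=3.8627 continue | (k=5,j=5): S=231.5075, K−S=0.0000, hold=0.0000 ⇒ V=0.0000 continue
k=4: (k=4,j=0): S=55.3899, K−S=82.8001, hold=80.7908 ⇒ V=82.8001 exercise | (k=4,j=1): S=76.1132, K−S=62.0768, hold=60.0674 ⇒ V=62.0768 exercise | (k=4,j=2): S=104.5900, K−S=33.6000, hold=33.9458 ⇒ V=33.9458 continue | (k=4,j=3): S=143.7210, K−S=0.0000, hold=11.8007 ⇒ V=11.8007 continue | (k=4,j=4): S=197.4922, K−S=0.0000, hold=1.8782 ⇒ V=1.8782 continue
k=3: (k=3,j=0): S=64.9300, K−S=73.2600, hold=71.2507 ⇒ V=73.2600 exercise | (k=3,j=1): S=89.2227, K−S=48.9673, hold=47.1306 ⇒ V=48.9673 exercise | (k=3,j=2): S=122.6041, K−S=15.5859, hold=22.3969 ⇒ V=22.3969 continue | (k=3,j=3): S=168.4748, K−S=0.0000, hold=6.6756 ⇒ V=6.6756 continue
k=2: (k=2,j=0): S=76.1132, K−S=62.0768, hold=60.0674 ⇒ V=62.0768 exercise | (k=2,j=1): S=104.5900, K−S=33.6000, hold=34.9909 ⇒ V=34.9909 continue | (k=2,j=2): S=143.7210, K−S=0.0000, hold=14.2229 ⇒ V=14.2229 continue
k=1: (k=1,j=0): S=89.2227, K−S=48.9673, hold=47.6523 ⇒ V=48.9673 exercise | (k=1,j=1): S=122.6041, K−S=15.5859, hold=24.1143 ⇒ V=24.1143 continue
k=0: (k=0,j=0): S=104.5900, K−S=33.6000, hold=35.8482 ⇒ V=35.8482 continue

price = 35.8482
tree:
35.8482
48.9673 24.1143
62.0768 34.9909 14.2229
73.2600 48.9673 22.3969 6.6756
82.8001 62.0768 33.9458 11.8007 1.8782
90.9385 73.2600 48.9673 20.3035 3.8627 0.0000
97.8812 82.8001 62.0768 33.6000 7.9440 0.0000 0.0000
103.8037 90.9385 73.2600 48.9673 16.3377 0.0000 0.0000 0.0000
108.8561 97.8812 82.8001 62.0768 33.6000 0.0000 0.0000 0.0000 0.0000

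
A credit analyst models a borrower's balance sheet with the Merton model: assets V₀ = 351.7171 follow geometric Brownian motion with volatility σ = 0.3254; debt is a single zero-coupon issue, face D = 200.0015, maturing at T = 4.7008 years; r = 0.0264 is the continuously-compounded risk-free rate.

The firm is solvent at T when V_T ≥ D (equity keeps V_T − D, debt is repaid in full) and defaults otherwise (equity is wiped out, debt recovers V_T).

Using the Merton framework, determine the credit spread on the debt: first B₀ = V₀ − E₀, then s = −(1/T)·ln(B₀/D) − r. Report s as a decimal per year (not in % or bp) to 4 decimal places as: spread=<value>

spread=0.0185

With assets at 351.7171 and a single debt payment of 200.0015 at 4.7008 years:
d₁ = [ln(V₀/D) + (r + σ²/2)T] / (σ√T)
   = [ln(351.7171/200.0015) + (0.0264 + 0.5·0.3254²)·4.7008] / (0.3254·√4.7008)
   = [0.564502 + 0.372974] / 0.705510 = 1.328791
d₂ = d₁ − σ√T = 1.328791 − 0.705510 = 0.623281
N(d₁) = 0.908042,  N(d₂) = 0.733450,  e^(−rT) = 0.883291
E₀ = V₀·N(d₁) − D·e^(−rT)·N(d₂)
   = 351.7171·0.908042 − 200.0015·0.883291·0.733450 = 189.802891
B₀ = V₀ − E₀ = 351.7171 − 189.802891 = 161.914209
spread = −(1/T)·ln(B₀/D) − r = −(1/4.7008)·ln(161.914209/200.0015) − 0.0264 = 0.01854091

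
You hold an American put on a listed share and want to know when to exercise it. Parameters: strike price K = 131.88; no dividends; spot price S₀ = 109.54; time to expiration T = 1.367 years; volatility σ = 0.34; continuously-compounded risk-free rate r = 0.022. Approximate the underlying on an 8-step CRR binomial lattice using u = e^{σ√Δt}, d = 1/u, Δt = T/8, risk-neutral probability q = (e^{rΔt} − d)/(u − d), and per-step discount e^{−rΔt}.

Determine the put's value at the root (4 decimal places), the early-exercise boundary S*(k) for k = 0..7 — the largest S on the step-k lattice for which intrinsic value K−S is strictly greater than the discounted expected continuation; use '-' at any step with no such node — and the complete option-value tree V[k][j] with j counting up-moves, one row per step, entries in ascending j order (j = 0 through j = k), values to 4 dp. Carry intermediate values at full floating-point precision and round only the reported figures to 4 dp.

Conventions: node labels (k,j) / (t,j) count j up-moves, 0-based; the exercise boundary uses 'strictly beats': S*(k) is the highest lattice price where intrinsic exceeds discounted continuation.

Δt=0.17087, u=1.15090, d=0.86888, q=0.47828, disc=e^(-rΔt)=0.99625
k=8 terminal: V=max(K-S,0) → 96.2951 84.7451 69.4462 49.1818 22.3400 0.0000 0.0000 0.0000 0.0000
k=7: j=0 S=40.9548 intr=90.9252 cont=90.4304 V=90.9252[EX]; j=1 S=54.2477 intr=77.6323 cont=77.1375 V=77.6323[EX]; j=2 S=71.8551 intr=60.0249 cont=59.5300 V=60.0249[EX]; j=3 S=95.1775 intr=36.7025 cont=36.2076 V=36.7025[EX]; j=4 S=126.0698 intr=5.8102 cont=11.6116 V=11.6116[hold]; j=5 S=166.9889 intr=0.0000 cont=0.0000 V=0.0000[hold]; j=6 S=221.1894 intr=0.0000 cont=0.0000 V=0.0000[hold]; j=7 S=292.9820 intr=0.0000 cont=0.0000 V=0.0000[hold]  S*(7)=95.1775
k=6: j=0 S=47.1349 intr=84.7451 cont=84.2502 V=84.7451[EX]; j=1 S=62.4338 intr=69.4462 cont=68.9514 V=69.4462[EX]; j=2 S=82.6982 intr=49.1818 cont=48.6869 V=49.1818[EX]; j=3 S=109.5400 intr=22.3400 cont=24.6094 V=24.6094[hold]; j=4 S=145.0940 intr=0.0000 cont=6.0353 V=6.0353[hold]; j=5 S=192.1879 intr=0.0000 cont=0.0000 V=0.0000[hold]; j=6 S=254.5673 intr=0.0000 cont=0.0000 V=0.0000[hold]  S*(6)=82.6982
k=5: j=0 S=54.2477 intr=77.6323 cont=77.1375 V=77.6323[EX]; j=1 S=71.8551 intr=60.0249 cont=59.5300 V=60.0249[EX]; j=2 S=95.1775 intr=36.7025 cont=37.2890 V=37.2890[hold]; j=3 S=126.0698 intr=5.8102 cont=15.6669 V=15.6669[hold]; j=4 S=166.9889 intr=0.0000 cont=3.1369 V=3.1369[hold]; j=5 S=221.1894 intr=0.0000 cont=0.0000 V=0.0000[hold]  S*(5)=71.8551
k=4: j=0 S=62.4338 intr=69.4462 cont=68.9514 V=69.4462[EX]; j=1 S=82.6982 intr=49.1818 cont=48.9664 V=49.1818[EX]; j=2 S=109.5400 intr=22.3400 cont=26.8465 V=26.8465[hold]; j=3 S=145.0940 intr=0.0000 cont=9.6378 V=9.6378[hold]; j=4 S=192.1879 intr=0.0000 cont=1.6305 V=1.6305[hold]  S*(4)=82.6982
k=3: j=0 S=71.8551 intr=60.0249 cont=59.5300 V=60.0249[EX]; j=1 S=95.1775 intr=36.7025 cont=38.3549 V=38.3549[hold]; j=2 S=126.0698 intr=5.8102 cont=18.5461 V=18.5461[hold]; j=3 S=166.9889 intr=0.0000 cont=5.7863 V=5.7863[hold]  S*(3)=71.8551
k=2: j=0 S=82.6982 intr=49.1818 cont=49.4743 V=49.4743[hold]; j=1 S=109.5400 intr=22.3400 cont=28.7725 V=28.7725[hold]; j=2 S=145.0940 intr=0.0000 cont=12.3967 V=12.3967[hold]  S*(2)=-
k=1: j=0 S=95.1775 intr=36.7025 cont=39.4246 V=39.4246[hold]; j=1 S=126.0698 intr=5.8102 cont=20.8618 V=20.8618[hold]  S*(1)=-
k=0: j=0 S=109.5400 intr=22.3400 cont=30.4318 V=30.4318[hold]  S*(0)=-

price = 30.4318
boundary = - - - 71.8551 82.6982 71.8551 82.6982 95.1775
tree:
30.4318
39.4246 20.8618
49.4743 28.7725 12.3967
60.0249 38.3549 18.5461 5.7863
69.4462 49.1818 26.8465 9.6378 1.6305
77.6323 60.0249 37.2890 15.6669 3.1369 0.0000
84.7451 69.4462 49.1818 24.6094 6.0353 0.0000 0.0000
90.9252 77.6323 60.0249 36.7025 11.6116 0.0000 0.0000 0.0000
96.2951 84.7451 69.4462 49.1818 22.3400 0.0000 0.0000 0.0000 0.0000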